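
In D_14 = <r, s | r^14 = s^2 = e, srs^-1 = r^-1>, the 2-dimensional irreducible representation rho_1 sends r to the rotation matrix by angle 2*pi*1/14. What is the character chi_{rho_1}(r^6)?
chi_{rho_1}(r^6) = 2*cos(2*pi*1*6/14) = -2*cos(pi/7)

Proof sketch: rho_1(r^6) is rotation by angle 2*pi*1*6/14, whose trace is 2*cos(2*pi*1*6/14) = -2*cos(pi/7).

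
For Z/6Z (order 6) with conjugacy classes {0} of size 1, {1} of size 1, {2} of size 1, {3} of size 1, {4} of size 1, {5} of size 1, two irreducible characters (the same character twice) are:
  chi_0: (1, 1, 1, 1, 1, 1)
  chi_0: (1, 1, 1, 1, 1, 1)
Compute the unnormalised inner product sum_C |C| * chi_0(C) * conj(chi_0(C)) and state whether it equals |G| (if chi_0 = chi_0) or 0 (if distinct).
Sum = 6 = |G| = 6; so <chi_0, chi_0> = 1 (norm-1 confirms irreducibility).

Derivation: Compute term by term over conjugacy classes (|C| * chi_0(C) * conj(chi_0(C))):
  1*(1)*conj(1) + 1*(1)*conj(1) + 1*(1)*conj(1) + 1*(1)*conj(1) + 1*(1)*conj(1) + 1*(1)*conj(1)
  = (1) + (1) + (1) + (1) + (1) + (1)
  = 6.
(Exp terms are combined using exp(i*s)*conj(exp(i*t)) = exp(i*(s-t)), and sums of them are collapsed using the identity that for every m > 1 the m distinct m-th roots of unity sum to 0, e.g. 1 + exp(2*I*pi/3) + exp(-2*I*pi/3) = 0.)
Dividing by |G| = 6 gives 6/6 = 1, matching the row-orthogonality relation <chi_0, chi_0> = [chi_0 = chi_0].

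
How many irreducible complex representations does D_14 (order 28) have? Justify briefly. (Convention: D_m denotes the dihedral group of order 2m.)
10

Why: The number of irreducible complex representations of a finite group equals its number of conjugacy classes. D_14 has 10 conjugacy classes (n/2 + 3 for n even), so D_14 (order 28) has exactly 10 irreducible complex representations.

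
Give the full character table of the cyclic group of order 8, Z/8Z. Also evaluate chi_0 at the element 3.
Character table of Z/8Z (irreps indexed chi_0,...,chi_7 with chi_k(m) = zeta_8^(k*m), zeta_8 = exp(2*pi*i/8)):
  irrep \ class  {0} (size 1)  {1} (size 1)    {2} (size 1)  {3} (size 1)    {4} (size 1)  {5} (size 1)    {6} (size 1)  {7} (size 1)  
  chi_0          1             1               1             1               1             1               1             1             
  chi_1          1             exp(I*pi/4)     I             exp(3*I*pi/4)   -1            exp(-3*I*pi/4)  -I            exp(-I*pi/4)  
  chi_2          1             I               -1            -I              1             I               -1            -I            
  chi_3          1             exp(3*I*pi/4)   -I            exp(I*pi/4)     -1            exp(-I*pi/4)    I             exp(-3*I*pi/4)
  chi_4          1             -1              1             -1              1             -1              1             -1            
  chi_5          1             exp(-3*I*pi/4)  I             exp(-I*pi/4)    -1            exp(I*pi/4)     -I            exp(3*I*pi/4) 
  chi_6          1             -I              -1            I               1             -I              -1            I             
  chi_7          1             exp(-I*pi/4)    -I            exp(-3*I*pi/4)  -1            exp(3*I*pi/4)   I             exp(I*pi/4)   

Spot check: chi_0(3) = zeta_8^(0*3) = zeta_8^0 = 1.

Z/8Z is abelian, so all 8 irreducible complex representations are 1-dimensional. They are given by chi_k(m) = zeta_8^(k*m) for k = 0,...,7. Row orthogonality: sum_m chi_k(m) conj(chi_l(m)) = 8 * [k = l].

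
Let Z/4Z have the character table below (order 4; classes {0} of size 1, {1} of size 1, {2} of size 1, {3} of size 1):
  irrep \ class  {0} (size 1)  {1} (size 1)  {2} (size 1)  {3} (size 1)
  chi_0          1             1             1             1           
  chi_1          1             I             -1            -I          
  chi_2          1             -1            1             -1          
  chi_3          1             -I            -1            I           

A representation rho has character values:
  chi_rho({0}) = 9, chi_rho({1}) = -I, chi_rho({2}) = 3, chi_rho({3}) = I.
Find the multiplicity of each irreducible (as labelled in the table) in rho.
Multiplicities: chi_0: 3, chi_1: 1, chi_2: 3, chi_3: 2.

Argument: Use <chi_rho, chi> = (1/|G|) sum_C |C| * chi_rho(C) * conj(chi(C)) with |G| = 4 for each irreducible chi in the table:
  <chi_rho, chi_0> = (1/4)[1*(9)*conj(1) + 1*(-I)*conj(1) + 1*(3)*conj(1) + 1*(I)*conj(1)]
      = (1/4)[(9) + (-I) + (3) + (I)] = 12/4 = 3
  <chi_rho, chi_1> = (1/4)[1*(9)*conj(1) + 1*(-I)*conj(I) + 1*(3)*conj(-1) + 1*(I)*conj(-I)]
      = (1/4)[(9) + (-1) + (-3) + (-1)] = 4/4 = 1
  <chi_rho, chi_2> = (1/4)[1*(9)*conj(1) + 1*(-I)*conj(-1) + 1*(3)*conj(1) + 1*(I)*conj(-1)]
      = (1/4)[(9) + (I) + (3) + (-I)] = 12/4 = 3
  <chi_rho, chi_3> = (1/4)[1*(9)*conj(1) + 1*(-I)*conj(-I) + 1*(3)*conj(-1) + 1*(I)*conj(I)]
      = (1/4)[(9) + (1) + (-3) + (1)] = 8/4 = 2
(Exp terms are combined using exp(i*s)*conj(exp(i*t)) = exp(i*(s-t)), and sums of them are collapsed using the identity that for every m > 1 the m distinct m-th roots of unity sum to 0, e.g. 1 + exp(2*I*pi/3) + exp(-2*I*pi/3) = 0.)
Dimension check: dim(rho) = sum (mult * dim) = 3*1 + 1*1 + 3*1 + 2*1 = 9 = chi_rho(e) = 9.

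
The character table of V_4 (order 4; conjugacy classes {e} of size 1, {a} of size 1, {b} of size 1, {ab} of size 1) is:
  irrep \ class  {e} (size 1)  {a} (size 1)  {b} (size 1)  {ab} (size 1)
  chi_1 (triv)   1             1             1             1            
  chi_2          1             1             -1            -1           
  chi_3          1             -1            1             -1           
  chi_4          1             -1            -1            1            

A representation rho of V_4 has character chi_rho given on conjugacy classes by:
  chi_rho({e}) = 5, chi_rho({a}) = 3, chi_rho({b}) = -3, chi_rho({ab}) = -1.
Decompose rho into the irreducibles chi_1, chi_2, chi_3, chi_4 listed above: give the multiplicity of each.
Multiplicities: chi_1: 1, chi_2: 3, chi_3: 0, chi_4: 1.

Solution. Use <chi_rho, chi> = (1/|G|) sum_C |C| * chi_rho(C) * conj(chi(C)) with |G| = 4 for each irreducible chi in the table:
  <chi_rho, chi_1> = (1/4)[1*(5)*conj(1) + 1*(3)*conj(1) + 1*(-3)*conj(1) + 1*(-1)*conj(1)]
      = (1/4)[(5) + (3) + (-3) + (-1)] = 4/4 = 1
  <chi_rho, chi_2> = (1/4)[1*(5)*conj(1) + 1*(3)*conj(1) + 1*(-3)*conj(-1) + 1*(-1)*conj(-1)]
      = (1/4)[(5) + (3) + (3) + (1)] = 12/4 = 3
  <chi_rho, chi_3> = (1/4)[1*(5)*conj(1) + 1*(3)*conj(-1) + 1*(-3)*conj(1) + 1*(-1)*conj(-1)]
      = (1/4)[(5) + (-3) + (-3) + (1)] = 0/4 = 0
  <chi_rho, chi_4> = (1/4)[1*(5)*conj(1) + 1*(3)*conj(-1) + 1*(-3)*conj(-1) + 1*(-1)*conj(1)]
      = (1/4)[(5) + (-3) + (3) + (-1)] = 4/4 = 1
Dimension check: dim(rho) = sum (mult * dim) = 1*1 + 3*1 + 0*1 + 1*1 = 5 = chi_rho(e) = 5.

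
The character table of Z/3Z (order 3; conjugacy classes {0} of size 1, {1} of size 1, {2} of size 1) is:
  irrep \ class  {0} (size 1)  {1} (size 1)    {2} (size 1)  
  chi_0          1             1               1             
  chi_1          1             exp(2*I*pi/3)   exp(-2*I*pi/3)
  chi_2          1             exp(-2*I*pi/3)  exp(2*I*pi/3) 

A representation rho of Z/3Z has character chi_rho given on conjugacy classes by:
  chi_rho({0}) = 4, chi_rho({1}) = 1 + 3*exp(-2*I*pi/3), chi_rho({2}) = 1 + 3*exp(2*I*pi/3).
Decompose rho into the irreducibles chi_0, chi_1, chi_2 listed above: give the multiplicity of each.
Multiplicities: chi_0: 1, chi_1: 0, chi_2: 3.

Proof sketch: Use <chi_rho, chi> = (1/|G|) sum_C |C| * chi_rho(C) * conj(chi(C)) with |G| = 3 for each irreducible chi in the table:
  <chi_rho, chi_0> = (1/3)[1*(4)*conj(1) + 1*(1 + 3*exp(-2*I*pi/3))*conj(1) + 1*(1 + 3*exp(2*I*pi/3))*conj(1)]
      = (1/3)[(4) + (1 + 3*exp(-2*I*pi/3)) + (1 + 3*exp(2*I*pi/3))] = 3/3 = 1
  <chi_rho, chi_1> = (1/3)[1*(4)*conj(1) + 1*(1 + 3*exp(-2*I*pi/3))*conj(exp(2*I*pi/3)) + 1*(1 + 3*exp(2*I*pi/3))*conj(exp(-2*I*pi/3))]
      = (1/3)[(4) + (exp(-2*I*pi/3) + 3*exp(2*I*pi/3)) + (3*exp(-2*I*pi/3) + exp(2*I*pi/3))] = 0/3 = 0
  <chi_rho, chi_2> = (1/3)[1*(4)*conj(1) + 1*(1 + 3*exp(-2*I*pi/3))*conj(exp(-2*I*pi/3)) + 1*(1 + 3*exp(2*I*pi/3))*conj(exp(2*I*pi/3))]
      = (1/3)[(4) + (3 + exp(2*I*pi/3)) + (3 + exp(-2*I*pi/3))] = 9/3 = 3
(Exp terms are combined using exp(i*s)*conj(exp(i*t)) = exp(i*(s-t)), and sums of them are collapsed using the identity that for every m > 1 the m distinct m-th roots of unity sum to 0, e.g. 1 + exp(2*I*pi/3) + exp(-2*I*pi/3) = 0.)
Dimension check: dim(rho) = sum (mult * dim) = 1*1 + 0*1 + 3*1 = 4 = chi_rho(e) = 4.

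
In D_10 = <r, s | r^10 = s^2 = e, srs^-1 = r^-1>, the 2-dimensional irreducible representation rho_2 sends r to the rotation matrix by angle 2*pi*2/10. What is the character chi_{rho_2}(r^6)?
chi_{rho_2}(r^6) = 2*cos(2*pi*2*6/10) = -1/2 + sqrt(5)/2

Explanation: rho_2(r^6) is rotation by angle 2*pi*2*6/10, whose trace is 2*cos(2*pi*2*6/10) = -1/2 + sqrt(5)/2.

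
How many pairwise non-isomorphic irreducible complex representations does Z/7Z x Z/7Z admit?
49

Reasoning: The number of irreducible complex representations of a finite group equals its number of conjugacy classes. Z/7Z x Z/7Z is abelian of order 49, so every element is its own conjugacy class: 49 classes, so Z/7Z x Z/7Z (order 49) has exactly 49 irreducible complex representations.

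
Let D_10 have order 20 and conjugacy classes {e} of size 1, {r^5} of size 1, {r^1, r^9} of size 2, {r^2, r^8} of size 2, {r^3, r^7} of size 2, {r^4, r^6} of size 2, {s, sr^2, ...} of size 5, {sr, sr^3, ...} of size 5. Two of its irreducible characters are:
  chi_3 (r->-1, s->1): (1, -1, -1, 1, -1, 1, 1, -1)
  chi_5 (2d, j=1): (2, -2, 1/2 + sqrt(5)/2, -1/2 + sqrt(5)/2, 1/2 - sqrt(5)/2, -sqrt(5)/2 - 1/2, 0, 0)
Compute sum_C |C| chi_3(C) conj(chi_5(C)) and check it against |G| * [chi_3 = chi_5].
Sum = 0; so <chi_3, chi_5> = 0 (distinct irreducibles are orthogonal).

Working: Compute term by term over conjugacy classes (|C| * chi_3(C) * conj(chi_5(C))):
  1*(1)*conj(2) + 1*(-1)*conj(-2) + 2*(-1)*conj(1/2 + sqrt(5)/2) + 2*(1)*conj(-1/2 + sqrt(5)/2) + 2*(-1)*conj(1/2 - sqrt(5)/2) + 2*(1)*conj(-sqrt(5)/2 - 1/2) + 5*(1)*conj(0) + 5*(-1)*conj(0)
  = (2) + (2) + (-sqrt(5) - 1) + (-1 + sqrt(5)) + (-1 + sqrt(5)) + (-sqrt(5) - 1) + (0) + (0)
  = 0.
Dividing by |G| = 20 gives 0/20 = 0, matching the row-orthogonality relation <chi_3, chi_5> = [chi_3 = chi_5].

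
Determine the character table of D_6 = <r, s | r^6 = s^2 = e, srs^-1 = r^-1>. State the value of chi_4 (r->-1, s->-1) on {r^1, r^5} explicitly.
Conjugacy classes: {e} of size 1, {r^3} of size 1, {r^1, r^5} of size 2, {r^2, r^4} of size 2, {s, sr^2, ...} of size 3, {sr, sr^3, ...} of size 3.
Character table:
  irrep \ class              {e} (size 1)  {r^3} (size 1)  {r^1, r^5} (size 2)  {r^2, r^4} (size 2)  {s, sr^2, ...} (size 3)  {sr, sr^3, ...} (size 3)
  chi_1 (triv)               1             1               1                    1                    1                        1                       
  chi_2 (sign: r->1, s->-1)  1             1               1                    1                    -1                       -1                      
  chi_3 (r->-1, s->1)        1             -1              -1                   1                    1                        -1                      
  chi_4 (r->-1, s->-1)       1             -1              -1                   1                    -1                       1                       
  chi_5 (2d, j=1)            2             -2              1                    -1                   0                        0                       
  chi_6 (2d, j=2)            2             2               -1                   -1                   0                        0                       

Spot check: chi_4 (r->-1, s->-1) on {r^1, r^5} = -1.

Proof sketch: D_6 has order 2*6 = 12 with 6 conjugacy classes, hence 6 irreducibles. Sum of squared dims 1 + 1 + 1 + 1 + 4 + 4 = 12 = |G|. Linear characters come from the abelianisation; the 2-dimensional irreps have character r^k -> 2*cos(2*pi*j*k/6), reflections -> 0.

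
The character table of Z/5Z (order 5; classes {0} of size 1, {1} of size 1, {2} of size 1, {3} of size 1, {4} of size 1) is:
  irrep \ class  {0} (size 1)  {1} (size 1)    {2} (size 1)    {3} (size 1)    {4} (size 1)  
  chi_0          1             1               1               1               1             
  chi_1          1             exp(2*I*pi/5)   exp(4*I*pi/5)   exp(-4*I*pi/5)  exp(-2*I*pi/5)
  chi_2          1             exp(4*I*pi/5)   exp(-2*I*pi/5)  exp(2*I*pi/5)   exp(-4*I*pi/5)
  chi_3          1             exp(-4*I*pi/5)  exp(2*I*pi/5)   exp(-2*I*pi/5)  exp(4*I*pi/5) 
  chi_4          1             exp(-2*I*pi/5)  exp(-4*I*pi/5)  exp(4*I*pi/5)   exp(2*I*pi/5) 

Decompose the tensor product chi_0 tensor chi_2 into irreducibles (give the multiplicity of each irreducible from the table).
chi_0 tensor chi_2 = chi_2 (all other irreducibles have multiplicity 0).

Argument: The character of a tensor product is the pointwise product (chi_0 * chi_2)(C) = chi_0(C) * chi_2(C):
  {0}: (1)*(1), {1}: (1)*(exp(4*I*pi/5)), {2}: (1)*(exp(-2*I*pi/5)), {3}: (1)*(exp(2*I*pi/5)), {4}: (1)*(exp(-4*I*pi/5))
so (chi_0 * chi_2) takes values
  {0} -> 1, {1} -> exp(4*I*pi/5), {2} -> exp(-2*I*pi/5), {3} -> exp(2*I*pi/5), {4} -> exp(-4*I*pi/5).
Now take the inner product of this character with each irreducible chi from the table, <chi_0*chi_2, chi> = (1/5) sum_C |C| (chi_0*chi_2)(C) conj(chi(C)):
  <chi_0*chi_2, chi_0> = (1/5)[1*(1)*conj(1) + 1*(exp(4*I*pi/5))*conj(1) + 1*(exp(-2*I*pi/5))*conj(1) + 1*(exp(2*I*pi/5))*conj(1) + 1*(exp(-4*I*pi/5))*conj(1)]
      = (1/5)[(1) + (exp(4*I*pi/5)) + (exp(-2*I*pi/5)) + (exp(2*I*pi/5)) + (exp(-4*I*pi/5))] = 0/5 = 0
  <chi_0*chi_2, chi_1> = (1/5)[1*(1)*conj(1) + 1*(exp(4*I*pi/5))*conj(exp(2*I*pi/5)) + 1*(exp(-2*I*pi/5))*conj(exp(4*I*pi/5)) + 1*(exp(2*I*pi/5))*conj(exp(-4*I*pi/5)) + 1*(exp(-4*I*pi/5))*conj(exp(-2*I*pi/5))]
      = (1/5)[(1) + (exp(2*I*pi/5)) + (exp(4*I*pi/5)) + (exp(-4*I*pi/5)) + (exp(-2*I*pi/5))] = 0/5 = 0
  <chi_0*chi_2, chi_2> = (1/5)[1*(1)*conj(1) + 1*(exp(4*I*pi/5))*conj(exp(4*I*pi/5)) + 1*(exp(-2*I*pi/5))*conj(exp(-2*I*pi/5)) + 1*(exp(2*I*pi/5))*conj(exp(2*I*pi/5)) + 1*(exp(-4*I*pi/5))*conj(exp(-4*I*pi/5))]
      = (1/5)[(1) + (1) + (1) + (1) + (1)] = 5/5 = 1
  <chi_0*chi_2, chi_3> = (1/5)[1*(1)*conj(1) + 1*(exp(4*I*pi/5))*conj(exp(-4*I*pi/5)) + 1*(exp(-2*I*pi/5))*conj(exp(2*I*pi/5)) + 1*(exp(2*I*pi/5))*conj(exp(-2*I*pi/5)) + 1*(exp(-4*I*pi/5))*conj(exp(4*I*pi/5))]
      = (1/5)[(1) + (exp(-2*I*pi/5)) + (exp(-4*I*pi/5)) + (exp(4*I*pi/5)) + (exp(2*I*pi/5))] = 0/5 = 0
  <chi_0*chi_2, chi_4> = (1/5)[1*(1)*conj(1) + 1*(exp(4*I*pi/5))*conj(exp(-2*I*pi/5)) + 1*(exp(-2*I*pi/5))*conj(exp(-4*I*pi/5)) + 1*(exp(2*I*pi/5))*conj(exp(4*I*pi/5)) + 1*(exp(-4*I*pi/5))*conj(exp(2*I*pi/5))]
      = (1/5)[(1) + (exp(-4*I*pi/5)) + (exp(2*I*pi/5)) + (exp(-2*I*pi/5)) + (exp(4*I*pi/5))] = 0/5 = 0
(Exp terms are combined using exp(i*s)*conj(exp(i*t)) = exp(i*(s-t)), and sums of them are collapsed using the identity that for every m > 1 the m distinct m-th roots of unity sum to 0, e.g. 1 + exp(2*I*pi/3) + exp(-2*I*pi/3) = 0.)
Hence the multiplicities are chi_2: 1. Dimension check: dim(chi_0)*dim(chi_2) = 1*1 = 1 and sum (mult * dim) = 1*1 = 1.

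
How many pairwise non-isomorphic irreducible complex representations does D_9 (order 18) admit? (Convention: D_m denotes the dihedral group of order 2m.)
6

Why: The number of irreducible complex representations of a finite group equals its number of conjugacy classes. D_9 has 6 conjugacy classes ((n+3)/2 for n odd), so D_9 (order 18) has exactly 6 irreducible complex representations.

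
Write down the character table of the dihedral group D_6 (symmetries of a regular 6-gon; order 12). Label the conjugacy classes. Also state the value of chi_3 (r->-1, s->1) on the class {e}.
Conjugacy classes: {e} of size 1, {r^3} of size 1, {r^1, r^5} of size 2, {r^2, r^4} of size 2, {s, sr^2, ...} of size 3, {sr, sr^3, ...} of size 3.
Character table:
  irrep \ class              {e} (size 1)  {r^3} (size 1)  {r^1, r^5} (size 2)  {r^2, r^4} (size 2)  {s, sr^2, ...} (size 3)  {sr, sr^3, ...} (size 3)
  chi_1 (triv)               1             1               1                    1                    1                        1                       
  chi_2 (sign: r->1, s->-1)  1             1               1                    1                    -1                       -1                      
  chi_3 (r->-1, s->1)        1             -1              -1                   1                    1                        -1                      
  chi_4 (r->-1, s->-1)       1             -1              -1                   1                    -1                       1                       
  chi_5 (2d, j=1)            2             -2              1                    -1                   0                        0                       
  chi_6 (2d, j=2)            2             2               -1                   -1                   0                        0                       

Spot check: chi_3 (r->-1, s->1) on {e} = 1.

D_6 has order 2*6 = 12 with 6 conjugacy classes, hence 6 irreducibles. Sum of squared dims 1 + 1 + 1 + 1 + 4 + 4 = 12 = |G|. Linear characters come from the abelianisation; the 2-dimensional irreps have character r^k -> 2*cos(2*pi*j*k/6), reflections -> 0.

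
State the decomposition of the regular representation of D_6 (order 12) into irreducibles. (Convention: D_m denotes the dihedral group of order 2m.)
Each irreducible V_i of dimension d_i appears with multiplicity d_i, i.e. rho_reg = (direct sum over all irreducibles V_i) d_i V_i. The irreducible dimensions for D_6 are 1, 1, 1, 1, 2, 2: 4 irreducibles of dimension 1, each with multiplicity 1; 2 irreducibles of dimension 2, each with multiplicity 2. Total dimension 4*1*1 + 2*2*2 = 12 = |G|.

Reasoning: General theorem: in the regular representation of a finite group G, each irreducible appears with multiplicity equal to its dimension. Check: dim(rho_reg) = sum d_i^2 = 1 + 1 + 1 + 1 + 4 + 4 = 12 = |G|.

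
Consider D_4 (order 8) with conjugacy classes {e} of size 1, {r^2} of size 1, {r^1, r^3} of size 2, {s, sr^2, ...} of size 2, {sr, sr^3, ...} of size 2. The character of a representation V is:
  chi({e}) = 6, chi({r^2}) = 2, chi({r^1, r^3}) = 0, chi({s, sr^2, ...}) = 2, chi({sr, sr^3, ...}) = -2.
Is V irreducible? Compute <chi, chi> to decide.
Not irreducible (reducible): <chi, chi> = 7 > 1.

Derivation: <chi, chi> = (1/|G|) sum_C |C| * |chi(C)|^2 = (1/8)[1*|6|^2 + 1*|2|^2 + 2*|0|^2 + 2*|2|^2 + 2*|-2|^2]
  = (1/8)[(36) + (4) + (0) + (8) + (8)] = 56/8 = 7.
A character is irreducible iff <chi, chi> = 1, so this representation is reducible.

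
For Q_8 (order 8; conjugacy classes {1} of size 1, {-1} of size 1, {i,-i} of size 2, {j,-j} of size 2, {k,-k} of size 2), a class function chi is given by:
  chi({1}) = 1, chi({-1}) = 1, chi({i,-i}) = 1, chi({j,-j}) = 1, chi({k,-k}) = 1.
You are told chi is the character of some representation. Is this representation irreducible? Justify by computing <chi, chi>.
Irreducible: <chi, chi> = 1.

Proof sketch: <chi, chi> = (1/|G|) sum_C |C| * |chi(C)|^2 = (1/8)[1*|1|^2 + 1*|1|^2 + 2*|1|^2 + 2*|1|^2 + 2*|1|^2]
  = (1/8)[(1) + (1) + (2) + (2) + (2)] = 8/8 = 1.
A character is irreducible iff <chi, chi> = 1, so this representation is irreducible.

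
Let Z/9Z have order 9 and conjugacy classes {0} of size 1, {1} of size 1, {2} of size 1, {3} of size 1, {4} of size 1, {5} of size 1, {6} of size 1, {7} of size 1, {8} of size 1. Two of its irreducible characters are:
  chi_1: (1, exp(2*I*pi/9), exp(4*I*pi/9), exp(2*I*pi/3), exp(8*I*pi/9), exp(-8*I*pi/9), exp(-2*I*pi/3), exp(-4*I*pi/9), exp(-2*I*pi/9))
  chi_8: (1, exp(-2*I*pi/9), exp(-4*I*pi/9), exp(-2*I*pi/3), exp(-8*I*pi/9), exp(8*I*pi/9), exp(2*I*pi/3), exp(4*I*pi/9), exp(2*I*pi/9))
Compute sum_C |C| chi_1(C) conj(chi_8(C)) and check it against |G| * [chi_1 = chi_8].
Sum = 0; so <chi_1, chi_8> = 0 (distinct irreducibles are orthogonal).

Proof sketch: Compute term by term over conjugacy classes (|C| * chi_1(C) * conj(chi_8(C))):
  1*(1)*conj(1) + 1*(exp(2*I*pi/9))*conj(exp(-2*I*pi/9)) + 1*(exp(4*I*pi/9))*conj(exp(-4*I*pi/9)) + 1*(exp(2*I*pi/3))*conj(exp(-2*I*pi/3)) + 1*(exp(8*I*pi/9))*conj(exp(-8*I*pi/9)) + 1*(exp(-8*I*pi/9))*conj(exp(8*I*pi/9)) + 1*(exp(-2*I*pi/3))*conj(exp(2*I*pi/3)) + 1*(exp(-4*I*pi/9))*conj(exp(4*I*pi/9)) + 1*(exp(-2*I*pi/9))*conj(exp(2*I*pi/9))
  = (1) + (exp(4*I*pi/9)) + (exp(8*I*pi/9)) + (exp(-2*I*pi/3)) + (exp(-2*I*pi/9)) + (exp(2*I*pi/9)) + (exp(2*I*pi/3)) + (exp(-8*I*pi/9)) + (exp(-4*I*pi/9))
  = 0.
(Exp terms are combined using exp(i*s)*conj(exp(i*t)) = exp(i*(s-t)), and sums of them are collapsed using the identity that for every m > 1 the m distinct m-th roots of unity sum to 0, e.g. 1 + exp(2*I*pi/3) + exp(-2*I*pi/3) = 0.)
Dividing by |G| = 9 gives 0/9 = 0, matching the row-orthogonality relation <chi_1, chi_8> = [chi_1 = chi_8].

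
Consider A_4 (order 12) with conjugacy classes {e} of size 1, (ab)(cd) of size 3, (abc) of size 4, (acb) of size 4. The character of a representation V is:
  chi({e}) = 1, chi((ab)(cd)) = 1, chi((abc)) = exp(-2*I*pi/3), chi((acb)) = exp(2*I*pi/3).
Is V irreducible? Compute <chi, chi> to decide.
Irreducible: <chi, chi> = 1.

Justification: <chi, chi> = (1/|G|) sum_C |C| * |chi(C)|^2 = (1/12)[1*|1|^2 + 3*|1|^2 + 4*|exp(-2*I*pi/3)|^2 + 4*|exp(2*I*pi/3)|^2]
  = (1/12)[(1) + (3) + (4) + (4)] = 12/12 = 1.
(Exp terms are combined using exp(i*s)*conj(exp(i*t)) = exp(i*(s-t)), and sums of them are collapsed using the identity that for every m > 1 the m distinct m-th roots of unity sum to 0, e.g. 1 + exp(2*I*pi/3) + exp(-2*I*pi/3) = 0.)
A character is irreducible iff <chi, chi> = 1, so this representation is irreducible.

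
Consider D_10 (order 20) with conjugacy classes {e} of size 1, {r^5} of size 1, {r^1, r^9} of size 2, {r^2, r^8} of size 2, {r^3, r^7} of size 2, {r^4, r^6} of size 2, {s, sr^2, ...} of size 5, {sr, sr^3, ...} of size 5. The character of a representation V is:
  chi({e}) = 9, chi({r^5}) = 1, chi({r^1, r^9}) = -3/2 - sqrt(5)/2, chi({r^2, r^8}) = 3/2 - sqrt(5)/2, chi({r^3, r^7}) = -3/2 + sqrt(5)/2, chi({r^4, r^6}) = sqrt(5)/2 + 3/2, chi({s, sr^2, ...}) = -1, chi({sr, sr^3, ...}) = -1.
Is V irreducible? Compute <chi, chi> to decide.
Not irreducible (reducible): <chi, chi> = 6 > 1.

<chi, chi> = (1/|G|) sum_C |C| * |chi(C)|^2 = (1/20)[1*|9|^2 + 1*|1|^2 + 2*|-3/2 - sqrt(5)/2|^2 + 2*|3/2 - sqrt(5)/2|^2 + 2*|-3/2 + sqrt(5)/2|^2 + 2*|sqrt(5)/2 + 3/2|^2 + 5*|-1|^2 + 5*|-1|^2]
  = (1/20)[(81) + (1) + (3*sqrt(5) + 7) + (7 - 3*sqrt(5)) + (7 - 3*sqrt(5)) + (3*sqrt(5) + 7) + (5) + (5)] = 120/20 = 6.
A character is irreducible iff <chi, chi> = 1, so this representation is reducible.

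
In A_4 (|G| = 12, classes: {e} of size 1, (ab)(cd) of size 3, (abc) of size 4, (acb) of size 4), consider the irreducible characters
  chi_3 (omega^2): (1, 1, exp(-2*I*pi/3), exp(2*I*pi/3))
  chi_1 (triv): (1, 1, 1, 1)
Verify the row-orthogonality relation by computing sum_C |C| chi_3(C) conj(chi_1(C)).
Sum = 0; so <chi_3, chi_1> = 0 (distinct irreducibles are orthogonal).

Explanation: Compute term by term over conjugacy classes (|C| * chi_3(C) * conj(chi_1(C))):
  1*(1)*conj(1) + 3*(1)*conj(1) + 4*(exp(-2*I*pi/3))*conj(1) + 4*(exp(2*I*pi/3))*conj(1)
  = (1) + (3) + (4*exp(-2*I*pi/3)) + (4*exp(2*I*pi/3))
  = 0.
(Exp terms are combined using exp(i*s)*conj(exp(i*t)) = exp(i*(s-t)), and sums of them are collapsed using the identity that for every m > 1 the m distinct m-th roots of unity sum to 0, e.g. 1 + exp(2*I*pi/3) + exp(-2*I*pi/3) = 0.)
Dividing by |G| = 12 gives 0/12 = 0, matching the row-orthogonality relation <chi_3, chi_1> = [chi_3 = chi_1].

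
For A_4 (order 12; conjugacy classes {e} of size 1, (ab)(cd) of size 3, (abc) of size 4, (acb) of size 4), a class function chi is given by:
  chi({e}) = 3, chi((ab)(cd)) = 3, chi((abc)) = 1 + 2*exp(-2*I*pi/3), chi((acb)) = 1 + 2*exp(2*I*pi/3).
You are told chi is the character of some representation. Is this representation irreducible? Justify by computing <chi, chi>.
Not irreducible (reducible): <chi, chi> = 5 > 1.

<chi, chi> = (1/|G|) sum_C |C| * |chi(C)|^2 = (1/12)[1*|3|^2 + 3*|3|^2 + 4*|1 + 2*exp(-2*I*pi/3)|^2 + 4*|1 + 2*exp(2*I*pi/3)|^2]
  = (1/12)[(9) + (27) + (12) + (12)] = 60/12 = 5.
(Exp terms are combined using exp(i*s)*conj(exp(i*t)) = exp(i*(s-t)), and sums of them are collapsed using the identity that for every m > 1 the m distinct m-th roots of unity sum to 0, e.g. 1 + exp(2*I*pi/3) + exp(-2*I*pi/3) = 0.)
A character is irreducible iff <chi, chi> = 1, so this representation is reducible.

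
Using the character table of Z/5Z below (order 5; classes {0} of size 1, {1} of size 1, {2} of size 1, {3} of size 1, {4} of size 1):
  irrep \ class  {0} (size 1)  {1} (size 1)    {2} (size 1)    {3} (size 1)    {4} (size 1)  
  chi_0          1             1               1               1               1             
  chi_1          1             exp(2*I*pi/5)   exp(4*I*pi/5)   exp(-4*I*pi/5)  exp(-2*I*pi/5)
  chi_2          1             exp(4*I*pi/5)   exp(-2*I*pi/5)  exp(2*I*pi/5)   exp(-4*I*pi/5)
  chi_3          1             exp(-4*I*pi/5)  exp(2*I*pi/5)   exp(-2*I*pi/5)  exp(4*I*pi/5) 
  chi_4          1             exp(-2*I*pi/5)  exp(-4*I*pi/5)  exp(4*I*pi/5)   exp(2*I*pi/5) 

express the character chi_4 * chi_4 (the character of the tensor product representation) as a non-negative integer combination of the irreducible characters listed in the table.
chi_4 tensor chi_4 = chi_3 (all other irreducibles have multiplicity 0).

Working: The character of a tensor product is the pointwise product (chi_4 * chi_4)(C) = chi_4(C) * chi_4(C):
  {0}: (1)*(1), {1}: (exp(-2*I*pi/5))*(exp(-2*I*pi/5)), {2}: (exp(-4*I*pi/5))*(exp(-4*I*pi/5)), {3}: (exp(4*I*pi/5))*(exp(4*I*pi/5)), {4}: (exp(2*I*pi/5))*(exp(2*I*pi/5))
so (chi_4 * chi_4) takes values
  {0} -> 1, {1} -> exp(-4*I*pi/5), {2} -> exp(2*I*pi/5), {3} -> exp(-2*I*pi/5), {4} -> exp(4*I*pi/5).
Now take the inner product of this character with each irreducible chi from the table, <chi_4*chi_4, chi> = (1/5) sum_C |C| (chi_4*chi_4)(C) conj(chi(C)):
  <chi_4*chi_4, chi_0> = (1/5)[1*(1)*conj(1) + 1*(exp(-4*I*pi/5))*conj(1) + 1*(exp(2*I*pi/5))*conj(1) + 1*(exp(-2*I*pi/5))*conj(1) + 1*(exp(4*I*pi/5))*conj(1)]
      = (1/5)[(1) + (exp(-4*I*pi/5)) + (exp(2*I*pi/5)) + (exp(-2*I*pi/5)) + (exp(4*I*pi/5))] = 0/5 = 0
  <chi_4*chi_4, chi_1> = (1/5)[1*(1)*conj(1) + 1*(exp(-4*I*pi/5))*conj(exp(2*I*pi/5)) + 1*(exp(2*I*pi/5))*conj(exp(4*I*pi/5)) + 1*(exp(-2*I*pi/5))*conj(exp(-4*I*pi/5)) + 1*(exp(4*I*pi/5))*conj(exp(-2*I*pi/5))]
      = (1/5)[(1) + (exp(4*I*pi/5)) + (exp(-2*I*pi/5)) + (exp(2*I*pi/5)) + (exp(-4*I*pi/5))] = 0/5 = 0
  <chi_4*chi_4, chi_2> = (1/5)[1*(1)*conj(1) + 1*(exp(-4*I*pi/5))*conj(exp(4*I*pi/5)) + 1*(exp(2*I*pi/5))*conj(exp(-2*I*pi/5)) + 1*(exp(-2*I*pi/5))*conj(exp(2*I*pi/5)) + 1*(exp(4*I*pi/5))*conj(exp(-4*I*pi/5))]
      = (1/5)[(1) + (exp(2*I*pi/5)) + (exp(4*I*pi/5)) + (exp(-4*I*pi/5)) + (exp(-2*I*pi/5))] = 0/5 = 0
  <chi_4*chi_4, chi_3> = (1/5)[1*(1)*conj(1) + 1*(exp(-4*I*pi/5))*conj(exp(-4*I*pi/5)) + 1*(exp(2*I*pi/5))*conj(exp(2*I*pi/5)) + 1*(exp(-2*I*pi/5))*conj(exp(-2*I*pi/5)) + 1*(exp(4*I*pi/5))*conj(exp(4*I*pi/5))]
      = (1/5)[(1) + (1) + (1) + (1) + (1)] = 5/5 = 1
  <chi_4*chi_4, chi_4> = (1/5)[1*(1)*conj(1) + 1*(exp(-4*I*pi/5))*conj(exp(-2*I*pi/5)) + 1*(exp(2*I*pi/5))*conj(exp(-4*I*pi/5)) + 1*(exp(-2*I*pi/5))*conj(exp(4*I*pi/5)) + 1*(exp(4*I*pi/5))*conj(exp(2*I*pi/5))]
      = (1/5)[(1) + (exp(-2*I*pi/5)) + (exp(-4*I*pi/5)) + (exp(4*I*pi/5)) + (exp(2*I*pi/5))] = 0/5 = 0
(Exp terms are combined using exp(i*s)*conj(exp(i*t)) = exp(i*(s-t)), and sums of them are collapsed using the identity that for every m > 1 the m distinct m-th roots of unity sum to 0, e.g. 1 + exp(2*I*pi/3) + exp(-2*I*pi/3) = 0.)
Hence the multiplicities are chi_3: 1. Dimension check: dim(chi_4)*dim(chi_4) = 1*1 = 1 and sum (mult * dim) = 1*1 = 1.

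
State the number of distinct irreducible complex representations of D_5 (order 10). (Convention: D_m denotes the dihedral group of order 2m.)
4

Justification: The number of irreducible complex representations of a finite group equals its number of conjugacy classes. D_5 has 4 conjugacy classes ((n+3)/2 for n odd), so D_5 (order 10) has exactly 4 irreducible complex representations.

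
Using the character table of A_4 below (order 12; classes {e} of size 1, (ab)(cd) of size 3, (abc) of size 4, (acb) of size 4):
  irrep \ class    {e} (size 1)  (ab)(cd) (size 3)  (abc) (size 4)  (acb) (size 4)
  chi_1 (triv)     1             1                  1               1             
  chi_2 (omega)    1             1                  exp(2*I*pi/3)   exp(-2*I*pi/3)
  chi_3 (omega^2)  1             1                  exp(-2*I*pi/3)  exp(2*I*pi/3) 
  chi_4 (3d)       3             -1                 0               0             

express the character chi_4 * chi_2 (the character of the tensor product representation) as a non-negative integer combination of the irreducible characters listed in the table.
chi_4 tensor chi_2 = chi_4 (all other irreducibles have multiplicity 0).

Derivation: The character of a tensor product is the pointwise product (chi_4 * chi_2)(C) = chi_4(C) * chi_2(C):
  {e}: (3)*(1), (ab)(cd): (-1)*(1), (abc): (0)*(exp(2*I*pi/3)), (acb): (0)*(exp(-2*I*pi/3))
so (chi_4 * chi_2) takes values
  {e} -> 3, (ab)(cd) -> -1, (abc) -> 0, (acb) -> 0.
Now take the inner product of this character with each irreducible chi from the table, <chi_4*chi_2, chi> = (1/12) sum_C |C| (chi_4*chi_2)(C) conj(chi(C)):
  <chi_4*chi_2, chi_1> = (1/12)[1*(3)*conj(1) + 3*(-1)*conj(1) + 4*(0)*conj(1) + 4*(0)*conj(1)]
      = (1/12)[(3) + (-3) + (0) + (0)] = 0/12 = 0
  <chi_4*chi_2, chi_2> = (1/12)[1*(3)*conj(1) + 3*(-1)*conj(1) + 4*(0)*conj(exp(2*I*pi/3)) + 4*(0)*conj(exp(-2*I*pi/3))]
      = (1/12)[(3) + (-3) + (0) + (0)] = 0/12 = 0
  <chi_4*chi_2, chi_3> = (1/12)[1*(3)*conj(1) + 3*(-1)*conj(1) + 4*(0)*conj(exp(-2*I*pi/3)) + 4*(0)*conj(exp(2*I*pi/3))]
      = (1/12)[(3) + (-3) + (0) + (0)] = 0/12 = 0
  <chi_4*chi_2, chi_4> = (1/12)[1*(3)*conj(3) + 3*(-1)*conj(-1) + 4*(0)*conj(0) + 4*(0)*conj(0)]
      = (1/12)[(9) + (3) + (0) + (0)] = 12/12 = 1
(Exp terms are combined using exp(i*s)*conj(exp(i*t)) = exp(i*(s-t)), and sums of them are collapsed using the identity that for every m > 1 the m distinct m-th roots of unity sum to 0, e.g. 1 + exp(2*I*pi/3) + exp(-2*I*pi/3) = 0.)
Hence the multiplicities are chi_4: 1. Dimension check: dim(chi_4)*dim(chi_2) = 3*1 = 3 and sum (mult * dim) = 1*3 = 3.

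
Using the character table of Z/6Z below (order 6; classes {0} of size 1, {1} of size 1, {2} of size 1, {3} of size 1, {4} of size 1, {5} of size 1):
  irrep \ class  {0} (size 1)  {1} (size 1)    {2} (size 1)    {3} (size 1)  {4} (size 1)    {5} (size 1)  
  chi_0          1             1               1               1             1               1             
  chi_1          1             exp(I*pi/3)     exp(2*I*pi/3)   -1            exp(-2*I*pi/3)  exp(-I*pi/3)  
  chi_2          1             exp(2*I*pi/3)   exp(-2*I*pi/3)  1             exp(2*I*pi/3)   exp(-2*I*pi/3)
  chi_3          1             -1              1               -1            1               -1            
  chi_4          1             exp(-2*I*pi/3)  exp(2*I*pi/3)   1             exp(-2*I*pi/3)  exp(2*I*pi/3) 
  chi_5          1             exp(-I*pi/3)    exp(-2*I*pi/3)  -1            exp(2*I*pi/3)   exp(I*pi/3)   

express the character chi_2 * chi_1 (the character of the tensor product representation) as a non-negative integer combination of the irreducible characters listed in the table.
chi_2 tensor chi_1 = chi_3 (all other irreducibles have multiplicity 0).

Proof sketch: The character of a tensor product is the pointwise product (chi_2 * chi_1)(C) = chi_2(C) * chi_1(C):
  {0}: (1)*(1), {1}: (exp(2*I*pi/3))*(exp(I*pi/3)), {2}: (exp(-2*I*pi/3))*(exp(2*I*pi/3)), {3}: (1)*(-1), {4}: (exp(2*I*pi/3))*(exp(-2*I*pi/3)), {5}: (exp(-2*I*pi/3))*(exp(-I*pi/3))
so (chi_2 * chi_1) takes values
  {0} -> 1, {1} -> -1, {2} -> 1, {3} -> -1, {4} -> 1, {5} -> -1.
Now take the inner product of this character with each irreducible chi from the table, <chi_2*chi_1, chi> = (1/6) sum_C |C| (chi_2*chi_1)(C) conj(chi(C)):
  <chi_2*chi_1, chi_0> = (1/6)[1*(1)*conj(1) + 1*(-1)*conj(1) + 1*(1)*conj(1) + 1*(-1)*conj(1) + 1*(1)*conj(1) + 1*(-1)*conj(1)]
      = (1/6)[(1) + (-1) + (1) + (-1) + (1) + (-1)] = 0/6 = 0
  <chi_2*chi_1, chi_1> = (1/6)[1*(1)*conj(1) + 1*(-1)*conj(exp(I*pi/3)) + 1*(1)*conj(exp(2*I*pi/3)) + 1*(-1)*conj(-1) + 1*(1)*conj(exp(-2*I*pi/3)) + 1*(-1)*conj(exp(-I*pi/3))]
      = (1/6)[(1) + (-exp(-I*pi/3)) + (exp(-2*I*pi/3)) + (1) + (exp(2*I*pi/3)) + (-exp(I*pi/3))] = 0/6 = 0
  <chi_2*chi_1, chi_2> = (1/6)[1*(1)*conj(1) + 1*(-1)*conj(exp(2*I*pi/3)) + 1*(1)*conj(exp(-2*I*pi/3)) + 1*(-1)*conj(1) + 1*(1)*conj(exp(2*I*pi/3)) + 1*(-1)*conj(exp(-2*I*pi/3))]
      = (1/6)[(1) + (-exp(-2*I*pi/3)) + (exp(2*I*pi/3)) + (-1) + (exp(-2*I*pi/3)) + (-exp(2*I*pi/3))] = 0/6 = 0
  <chi_2*chi_1, chi_3> = (1/6)[1*(1)*conj(1) + 1*(-1)*conj(-1) + 1*(1)*conj(1) + 1*(-1)*conj(-1) + 1*(1)*conj(1) + 1*(-1)*conj(-1)]
      = (1/6)[(1) + (1) + (1) + (1) + (1) + (1)] = 6/6 = 1
  <chi_2*chi_1, chi_4> = (1/6)[1*(1)*conj(1) + 1*(-1)*conj(exp(-2*I*pi/3)) + 1*(1)*conj(exp(2*I*pi/3)) + 1*(-1)*conj(1) + 1*(1)*conj(exp(-2*I*pi/3)) + 1*(-1)*conj(exp(2*I*pi/3))]
      = (1/6)[(1) + (-exp(2*I*pi/3)) + (exp(-2*I*pi/3)) + (-1) + (exp(2*I*pi/3)) + (-exp(-2*I*pi/3))] = 0/6 = 0
  <chi_2*chi_1, chi_5> = (1/6)[1*(1)*conj(1) + 1*(-1)*conj(exp(-I*pi/3)) + 1*(1)*conj(exp(-2*I*pi/3)) + 1*(-1)*conj(-1) + 1*(1)*conj(exp(2*I*pi/3)) + 1*(-1)*conj(exp(I*pi/3))]
      = (1/6)[(1) + (-exp(I*pi/3)) + (exp(2*I*pi/3)) + (1) + (exp(-2*I*pi/3)) + (-exp(-I*pi/3))] = 0/6 = 0
(Exp terms are combined using exp(i*s)*conj(exp(i*t)) = exp(i*(s-t)), and sums of them are collapsed using the identity that for every m > 1 the m distinct m-th roots of unity sum to 0, e.g. 1 + exp(2*I*pi/3) + exp(-2*I*pi/3) = 0.)
Hence the multiplicities are chi_3: 1. Dimension check: dim(chi_2)*dim(chi_1) = 1*1 = 1 and sum (mult * dim) = 1*1 = 1.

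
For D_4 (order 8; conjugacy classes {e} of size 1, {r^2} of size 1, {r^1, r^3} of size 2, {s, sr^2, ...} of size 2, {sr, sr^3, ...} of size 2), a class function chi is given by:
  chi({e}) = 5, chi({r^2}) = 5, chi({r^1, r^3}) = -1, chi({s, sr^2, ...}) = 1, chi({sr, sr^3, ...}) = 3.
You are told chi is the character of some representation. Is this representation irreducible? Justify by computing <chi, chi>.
Not irreducible (reducible): <chi, chi> = 9 > 1.

Why: <chi, chi> = (1/|G|) sum_C |C| * |chi(C)|^2 = (1/8)[1*|5|^2 + 1*|5|^2 + 2*|-1|^2 + 2*|1|^2 + 2*|3|^2]
  = (1/8)[(25) + (25) + (2) + (2) + (18)] = 72/8 = 9.
A character is irreducible iff <chi, chi> = 1, so this representation is reducible.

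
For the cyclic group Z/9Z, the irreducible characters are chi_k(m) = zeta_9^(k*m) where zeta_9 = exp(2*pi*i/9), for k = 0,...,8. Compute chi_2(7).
chi_2(7) = zeta_9^14 = exp(-8*I*pi/9)

Reasoning: chi_2(7) = zeta_9^(2*7) = zeta_9^14. Since zeta_9^9 = 1, this equals zeta_9^5 = exp(2*pi*i*5/9) = exp(-8*I*pi/9).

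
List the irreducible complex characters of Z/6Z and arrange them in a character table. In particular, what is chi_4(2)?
Character table of Z/6Z (irreps indexed chi_0,...,chi_5 with chi_k(m) = zeta_6^(k*m), zeta_6 = exp(2*pi*i/6)):
  irrep \ class  {0} (size 1)  {1} (size 1)    {2} (size 1)    {3} (size 1)  {4} (size 1)    {5} (size 1)  
  chi_0          1             1               1               1             1               1             
  chi_1          1             exp(I*pi/3)     exp(2*I*pi/3)   -1            exp(-2*I*pi/3)  exp(-I*pi/3)  
  chi_2          1             exp(2*I*pi/3)   exp(-2*I*pi/3)  1             exp(2*I*pi/3)   exp(-2*I*pi/3)
  chi_3          1             -1              1               -1            1               -1            
  chi_4          1             exp(-2*I*pi/3)  exp(2*I*pi/3)   1             exp(-2*I*pi/3)  exp(2*I*pi/3) 
  chi_5          1             exp(-I*pi/3)    exp(-2*I*pi/3)  -1            exp(2*I*pi/3)   exp(I*pi/3)   

Spot check: chi_4(2) = zeta_6^(4*2) = zeta_6^8 = exp(2*I*pi/3).

Proof sketch: Z/6Z is abelian, so all 6 irreducible complex representations are 1-dimensional. They are given by chi_k(m) = zeta_6^(k*m) for k = 0,...,5. Row orthogonality: sum_m chi_k(m) conj(chi_l(m)) = 6 * [k = l].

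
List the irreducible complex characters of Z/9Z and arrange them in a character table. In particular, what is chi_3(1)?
Character table of Z/9Z (irreps indexed chi_0,...,chi_8 with chi_k(m) = zeta_9^(k*m), zeta_9 = exp(2*pi*i/9)):
  irrep \ class  {0} (size 1)  {1} (size 1)    {2} (size 1)    {3} (size 1)    {4} (size 1)    {5} (size 1)    {6} (size 1)    {7} (size 1)    {8} (size 1)  
  chi_0          1             1               1               1               1               1               1               1               1             
  chi_1          1             exp(2*I*pi/9)   exp(4*I*pi/9)   exp(2*I*pi/3)   exp(8*I*pi/9)   exp(-8*I*pi/9)  exp(-2*I*pi/3)  exp(-4*I*pi/9)  exp(-2*I*pi/9)
  chi_2          1             exp(4*I*pi/9)   exp(8*I*pi/9)   exp(-2*I*pi/3)  exp(-2*I*pi/9)  exp(2*I*pi/9)   exp(2*I*pi/3)   exp(-8*I*pi/9)  exp(-4*I*pi/9)
  chi_3          1             exp(2*I*pi/3)   exp(-2*I*pi/3)  1               exp(2*I*pi/3)   exp(-2*I*pi/3)  1               exp(2*I*pi/3)   exp(-2*I*pi/3)
  chi_4          1             exp(8*I*pi/9)   exp(-2*I*pi/9)  exp(2*I*pi/3)   exp(-4*I*pi/9)  exp(4*I*pi/9)   exp(-2*I*pi/3)  exp(2*I*pi/9)   exp(-8*I*pi/9)
  chi_5          1             exp(-8*I*pi/9)  exp(2*I*pi/9)   exp(-2*I*pi/3)  exp(4*I*pi/9)   exp(-4*I*pi/9)  exp(2*I*pi/3)   exp(-2*I*pi/9)  exp(8*I*pi/9) 
  chi_6          1             exp(-2*I*pi/3)  exp(2*I*pi/3)   1               exp(-2*I*pi/3)  exp(2*I*pi/3)   1               exp(-2*I*pi/3)  exp(2*I*pi/3) 
  chi_7          1             exp(-4*I*pi/9)  exp(-8*I*pi/9)  exp(2*I*pi/3)   exp(2*I*pi/9)   exp(-2*I*pi/9)  exp(-2*I*pi/3)  exp(8*I*pi/9)   exp(4*I*pi/9) 
  chi_8          1             exp(-2*I*pi/9)  exp(-4*I*pi/9)  exp(-2*I*pi/3)  exp(-8*I*pi/9)  exp(8*I*pi/9)   exp(2*I*pi/3)   exp(4*I*pi/9)   exp(2*I*pi/9) 

Spot check: chi_3(1) = zeta_9^(3*1) = zeta_9^3 = exp(2*I*pi/3).

Justification: Z/9Z is abelian, so all 9 irreducible complex representations are 1-dimensional. They are given by chi_k(m) = zeta_9^(k*m) for k = 0,...,8. Row orthogonality: sum_m chi_k(m) conj(chi_l(m)) = 9 * [k = l].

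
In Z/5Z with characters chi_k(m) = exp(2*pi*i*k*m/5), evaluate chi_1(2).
chi_1(2) = zeta_5^2 = exp(4*I*pi/5)

Proof sketch: chi_1(2) = zeta_5^(1*2) = zeta_5^2. Since zeta_5^5 = 1, this equals zeta_5^2 = exp(2*pi*i*2/5) = exp(4*I*pi/5).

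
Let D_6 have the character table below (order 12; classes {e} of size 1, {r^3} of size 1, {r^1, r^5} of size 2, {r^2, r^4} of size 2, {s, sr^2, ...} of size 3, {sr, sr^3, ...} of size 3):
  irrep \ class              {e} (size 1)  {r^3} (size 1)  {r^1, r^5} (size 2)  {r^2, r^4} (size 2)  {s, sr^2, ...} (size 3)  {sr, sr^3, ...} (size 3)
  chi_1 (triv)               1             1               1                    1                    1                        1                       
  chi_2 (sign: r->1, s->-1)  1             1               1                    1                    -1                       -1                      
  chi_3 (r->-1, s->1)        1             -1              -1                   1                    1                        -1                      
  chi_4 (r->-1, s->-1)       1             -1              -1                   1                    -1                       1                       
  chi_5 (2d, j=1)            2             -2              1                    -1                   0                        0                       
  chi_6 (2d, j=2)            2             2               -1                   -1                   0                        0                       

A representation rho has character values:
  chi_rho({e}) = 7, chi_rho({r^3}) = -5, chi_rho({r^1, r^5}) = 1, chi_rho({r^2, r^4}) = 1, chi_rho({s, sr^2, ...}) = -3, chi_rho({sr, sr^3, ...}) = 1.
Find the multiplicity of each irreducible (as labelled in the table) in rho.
Multiplicities: chi_1: 0, chi_2: 1, chi_3: 0, chi_4: 2, chi_5: 2, chi_6: 0.

Details: Use <chi_rho, chi> = (1/|G|) sum_C |C| * chi_rho(C) * conj(chi(C)) with |G| = 12 for each irreducible chi in the table:
  <chi_rho, chi_1> = (1/12)[1*(7)*conj(1) + 1*(-5)*conj(1) + 2*(1)*conj(1) + 2*(1)*conj(1) + 3*(-3)*conj(1) + 3*(1)*conj(1)]
      = (1/12)[(7) + (-5) + (2) + (2) + (-9) + (3)] = 0/12 = 0
  <chi_rho, chi_2> = (1/12)[1*(7)*conj(1) + 1*(-5)*conj(1) + 2*(1)*conj(1) + 2*(1)*conj(1) + 3*(-3)*conj(-1) + 3*(1)*conj(-1)]
      = (1/12)[(7) + (-5) + (2) + (2) + (9) + (-3)] = 12/12 = 1
  <chi_rho, chi_3> = (1/12)[1*(7)*conj(1) + 1*(-5)*conj(-1) + 2*(1)*conj(-1) + 2*(1)*conj(1) + 3*(-3)*conj(1) + 3*(1)*conj(-1)]
      = (1/12)[(7) + (5) + (-2) + (2) + (-9) + (-3)] = 0/12 = 0
  <chi_rho, chi_4> = (1/12)[1*(7)*conj(1) + 1*(-5)*conj(-1) + 2*(1)*conj(-1) + 2*(1)*conj(1) + 3*(-3)*conj(-1) + 3*(1)*conj(1)]
      = (1/12)[(7) + (5) + (-2) + (2) + (9) + (3)] = 24/12 = 2
  <chi_rho, chi_5> = (1/12)[1*(7)*conj(2) + 1*(-5)*conj(-2) + 2*(1)*conj(1) + 2*(1)*conj(-1) + 3*(-3)*conj(0) + 3*(1)*conj(0)]
      = (1/12)[(14) + (10) + (2) + (-2) + (0) + (0)] = 24/12 = 2
  <chi_rho, chi_6> = (1/12)[1*(7)*conj(2) + 1*(-5)*conj(2) + 2*(1)*conj(-1) + 2*(1)*conj(-1) + 3*(-3)*conj(0) + 3*(1)*conj(0)]
      = (1/12)[(14) + (-10) + (-2) + (-2) + (0) + (0)] = 0/12 = 0
Dimension check: dim(rho) = sum (mult * dim) = 0*1 + 1*1 + 0*1 + 2*1 + 2*2 + 0*2 = 7 = chi_rho(e) = 7.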